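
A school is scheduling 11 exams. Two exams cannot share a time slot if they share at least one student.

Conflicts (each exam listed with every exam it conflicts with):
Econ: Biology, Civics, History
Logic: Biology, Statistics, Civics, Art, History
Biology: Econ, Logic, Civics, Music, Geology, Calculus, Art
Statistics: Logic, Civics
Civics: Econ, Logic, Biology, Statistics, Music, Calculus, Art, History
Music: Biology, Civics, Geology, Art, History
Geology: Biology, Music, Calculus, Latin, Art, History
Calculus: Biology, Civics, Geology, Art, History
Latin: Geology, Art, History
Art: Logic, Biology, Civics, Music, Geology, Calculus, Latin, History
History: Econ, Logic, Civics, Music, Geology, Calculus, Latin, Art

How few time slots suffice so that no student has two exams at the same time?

4

Geology, Latin, Art, History all conflict with each other, so at least 4 time slots are needed.
4 time slots suffice: Econ=3, Logic=4, Biology=1, Statistics=1, Civics=2, Music=4, Geology=2, Calculus=4, Latin=4, Art=3, History=1. Every pair that conflicts lands in different time slots.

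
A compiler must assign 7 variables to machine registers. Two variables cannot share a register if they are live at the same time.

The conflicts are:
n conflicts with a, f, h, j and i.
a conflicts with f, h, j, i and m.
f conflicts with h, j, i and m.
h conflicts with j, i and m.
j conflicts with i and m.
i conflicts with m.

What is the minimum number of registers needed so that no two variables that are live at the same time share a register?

6

n, a, f, h, j, i all conflict with each other, so at least 6 registers are needed.
6 registers suffice: register 1 → {f}; register 2 → {h}; register 3 → {a}; register 4 → {i}; register 5 → {j}; register 6 → {n, m}. Every pair that conflicts lands in different registers.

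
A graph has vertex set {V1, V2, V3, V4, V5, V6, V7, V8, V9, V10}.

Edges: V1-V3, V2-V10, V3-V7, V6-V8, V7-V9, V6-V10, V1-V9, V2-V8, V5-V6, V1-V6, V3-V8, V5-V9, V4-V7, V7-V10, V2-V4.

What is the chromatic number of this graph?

The cycle V10-V6-V1-V3-V7-V10 has odd length 5, so it cannot be 2-colored; at least 3 colors are needed.
3 colors suffice: color red → {V2, V6, V7}; color blue → {V1, V4, V5, V8, V10}; color green → {V3, V9}. Every edge joins two different colors.

3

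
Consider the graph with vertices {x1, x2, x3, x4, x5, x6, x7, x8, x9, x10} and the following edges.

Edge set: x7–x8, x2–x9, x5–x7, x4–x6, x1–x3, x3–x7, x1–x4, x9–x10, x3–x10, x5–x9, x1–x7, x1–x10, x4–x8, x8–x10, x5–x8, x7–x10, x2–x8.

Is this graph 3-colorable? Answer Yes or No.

x1, x3, x7, x10 form a clique, so at least 4 colors are needed.
So 3 colors are not enough.

No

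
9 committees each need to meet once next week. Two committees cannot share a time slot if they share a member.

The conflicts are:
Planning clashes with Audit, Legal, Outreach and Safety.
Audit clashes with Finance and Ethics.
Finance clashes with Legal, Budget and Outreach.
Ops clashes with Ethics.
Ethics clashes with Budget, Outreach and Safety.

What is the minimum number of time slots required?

Finance and Outreach conflict, so at least 2 time slots are needed.
A valid assignment using 2 time slots: Planning=1, Audit=2, Finance=1, Legal=2, Ops=2, Ethics=1, Budget=2, Outreach=2, Safety=2. Every pair that conflicts lands in different time slots.

2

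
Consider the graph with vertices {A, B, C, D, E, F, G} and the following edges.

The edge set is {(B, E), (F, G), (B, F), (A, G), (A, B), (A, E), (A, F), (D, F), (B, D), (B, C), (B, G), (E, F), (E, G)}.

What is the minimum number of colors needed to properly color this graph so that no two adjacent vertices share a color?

A, B, E, F, G are mutually adjacent (a clique of size 5), so at least 5 colors are needed.
5 colors suffice: color 1 → {B}; color 2 → {C, F}; color 3 → {A, D}; color 4 → {E}; color 5 → {G}. No two adjacent vertices share a color.

5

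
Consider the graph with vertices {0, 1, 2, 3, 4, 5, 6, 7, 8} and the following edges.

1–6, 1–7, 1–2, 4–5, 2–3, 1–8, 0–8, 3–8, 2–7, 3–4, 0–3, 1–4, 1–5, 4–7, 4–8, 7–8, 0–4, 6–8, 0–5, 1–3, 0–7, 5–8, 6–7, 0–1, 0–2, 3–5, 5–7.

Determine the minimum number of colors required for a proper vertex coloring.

6

0, 1, 4, 5, 7, 8 are mutually adjacent (a clique of size 6), so at least 6 colors are needed.
6 colors suffice: color red → {1}; color blue → {2, 8}; color green → {0, 6}; color yellow → {3, 7}; color purple → {4}; color orange → {5}. Every edge joins two different colors.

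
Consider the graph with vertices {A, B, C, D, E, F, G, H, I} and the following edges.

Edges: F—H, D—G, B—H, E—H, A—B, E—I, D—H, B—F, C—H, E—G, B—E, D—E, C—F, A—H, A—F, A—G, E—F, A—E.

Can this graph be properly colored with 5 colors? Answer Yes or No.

The chromatic number is 5. A, B, E, F, H are mutually adjacent (a clique of size 5), so at least 5 colors are needed.
One proper 5-coloring: A=3, B=5, C=1, D=3, E=1, F=4, G=2, H=2, I=2.
That is already a proper 5-coloring.

Yes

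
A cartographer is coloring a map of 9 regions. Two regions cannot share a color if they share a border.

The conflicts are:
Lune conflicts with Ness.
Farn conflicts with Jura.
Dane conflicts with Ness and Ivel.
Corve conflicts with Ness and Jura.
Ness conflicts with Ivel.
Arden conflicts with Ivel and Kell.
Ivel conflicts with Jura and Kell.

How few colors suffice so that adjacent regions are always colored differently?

3

Dane, Ness, Ivel all conflict with each other, so at least 3 colors are needed.
3 colors suffice: color 1 → {Lune, Farn, Corve, Ivel}; color 2 → {Ness, Arden, Jura}; color 3 → {Dane, Kell}. Every pair that conflicts lands in different colors.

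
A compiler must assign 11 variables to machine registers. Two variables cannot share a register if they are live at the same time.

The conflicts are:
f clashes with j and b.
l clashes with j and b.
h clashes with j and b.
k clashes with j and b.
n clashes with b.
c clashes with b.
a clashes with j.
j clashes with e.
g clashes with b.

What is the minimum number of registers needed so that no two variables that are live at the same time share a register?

2

n and b conflict, so at least 2 registers are needed.
2 registers suffice: register 1 → {j, b}; register 2 → {f, l, h, k, n, c, a, g, e}. Every pair that conflicts lands in different registers.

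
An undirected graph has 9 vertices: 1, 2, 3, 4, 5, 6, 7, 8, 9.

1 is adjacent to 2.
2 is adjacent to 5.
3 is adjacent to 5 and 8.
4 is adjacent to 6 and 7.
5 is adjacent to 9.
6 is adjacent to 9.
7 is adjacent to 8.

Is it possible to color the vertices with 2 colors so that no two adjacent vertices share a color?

The cycle 7-8-3-5-9-6-4-7 has odd length 7, so it cannot be 2-colored; at least 3 colors are needed.
So 2 colors are not enough.

No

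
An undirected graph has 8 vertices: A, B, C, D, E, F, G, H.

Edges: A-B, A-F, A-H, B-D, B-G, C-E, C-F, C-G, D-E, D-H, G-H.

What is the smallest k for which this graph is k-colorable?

3

The cycle G-B-A-F-C-G has odd length 5, so it cannot be 2-colored; at least 3 colors are needed.
One proper 3-coloring: A=red, B=blue, C=red, D=red, E=blue, F=blue, G=green, H=blue. Each edge has distinct colors on its endpoints.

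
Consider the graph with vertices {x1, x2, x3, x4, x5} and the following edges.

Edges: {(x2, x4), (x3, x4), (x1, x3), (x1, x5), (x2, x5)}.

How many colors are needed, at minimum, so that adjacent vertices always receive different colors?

3

The cycle x4-x2-x5-x1-x3-x4 has odd length 5, so it cannot be 2-colored; at least 3 colors are needed.
3 colors suffice: color 1 → {x4, x5}; color 2 → {x1, x2}; color 3 → {x3}. Every edge joins two different colors.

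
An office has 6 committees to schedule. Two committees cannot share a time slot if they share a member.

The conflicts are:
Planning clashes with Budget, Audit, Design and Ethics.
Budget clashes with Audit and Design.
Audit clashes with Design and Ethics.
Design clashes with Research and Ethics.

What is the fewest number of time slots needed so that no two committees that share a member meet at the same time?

Planning, Audit, Design, Ethics all conflict with each other, so at least 4 time slots are needed.
4 time slots suffice: time slot 1 → {Design}; time slot 2 → {Audit, Research}; time slot 3 → {Planning}; time slot 4 → {Budget, Ethics}. No two conflicting committees share a time slot.

4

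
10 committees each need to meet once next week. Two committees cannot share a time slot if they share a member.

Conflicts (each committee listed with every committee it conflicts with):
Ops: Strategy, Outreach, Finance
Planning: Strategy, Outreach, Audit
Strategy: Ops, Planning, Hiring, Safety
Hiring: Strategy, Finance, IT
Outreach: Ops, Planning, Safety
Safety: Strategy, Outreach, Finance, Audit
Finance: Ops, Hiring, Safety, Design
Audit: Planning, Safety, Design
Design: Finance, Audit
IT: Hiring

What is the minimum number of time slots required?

2

Hiring and IT conflict, so at least 2 time slots are needed.
A valid assignment using 2 time slots: Ops=2, Planning=2, Strategy=1, Hiring=2, Outreach=1, Safety=2, Finance=1, Audit=1, Design=2, IT=1. Every pair that conflicts lands in different time slots.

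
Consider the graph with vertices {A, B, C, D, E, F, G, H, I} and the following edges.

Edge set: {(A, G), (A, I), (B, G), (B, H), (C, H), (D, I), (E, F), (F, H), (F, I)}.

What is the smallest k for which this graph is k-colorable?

2

F and I are adjacent, so at least 2 colors are needed.
One proper 2-coloring: A=1, B=1, C=1, D=1, E=2, F=1, G=2, H=2, I=2. Every edge joins two different colors.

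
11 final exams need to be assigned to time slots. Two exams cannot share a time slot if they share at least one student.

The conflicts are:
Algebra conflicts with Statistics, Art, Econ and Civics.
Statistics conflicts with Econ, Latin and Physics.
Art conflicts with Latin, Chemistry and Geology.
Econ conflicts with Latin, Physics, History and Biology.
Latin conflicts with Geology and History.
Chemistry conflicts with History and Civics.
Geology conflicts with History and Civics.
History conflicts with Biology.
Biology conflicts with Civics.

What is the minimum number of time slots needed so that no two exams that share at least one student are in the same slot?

Algebra, Statistics, Econ are mutually in conflict, so at least 3 time slots are needed.
Using 3 time slots: Algebra=2, Statistics=3, Art=3, Econ=1, Latin=2, Physics=2, Chemistry=1, Geology=1, History=3, Biology=2, Civics=3. Every pair that conflicts lands in different time slots.

3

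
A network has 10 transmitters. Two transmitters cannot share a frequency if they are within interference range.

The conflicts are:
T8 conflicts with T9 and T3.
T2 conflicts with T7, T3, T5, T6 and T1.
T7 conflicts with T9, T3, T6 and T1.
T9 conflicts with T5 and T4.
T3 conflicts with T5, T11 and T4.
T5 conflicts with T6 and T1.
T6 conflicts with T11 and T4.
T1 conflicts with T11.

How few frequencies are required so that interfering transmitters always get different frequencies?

3

T2, T7, T3 pairwise conflict, so at least 3 frequencies are needed.
Using 3 frequencies: T8=2, T2=2, T7=3, T9=1, T3=1, T5=3, T6=1, T1=1, T11=2, T4=2. Each listed conflict is separated.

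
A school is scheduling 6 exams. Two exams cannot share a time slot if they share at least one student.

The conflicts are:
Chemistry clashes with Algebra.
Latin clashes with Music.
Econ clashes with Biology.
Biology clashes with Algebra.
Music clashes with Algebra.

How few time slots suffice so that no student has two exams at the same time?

2

Music and Algebra conflict, so at least 2 time slots are needed.
2 time slots suffice: time slot 1 → {Latin, Econ, Algebra}; time slot 2 → {Chemistry, Biology, Music}. Each listed conflict is separated.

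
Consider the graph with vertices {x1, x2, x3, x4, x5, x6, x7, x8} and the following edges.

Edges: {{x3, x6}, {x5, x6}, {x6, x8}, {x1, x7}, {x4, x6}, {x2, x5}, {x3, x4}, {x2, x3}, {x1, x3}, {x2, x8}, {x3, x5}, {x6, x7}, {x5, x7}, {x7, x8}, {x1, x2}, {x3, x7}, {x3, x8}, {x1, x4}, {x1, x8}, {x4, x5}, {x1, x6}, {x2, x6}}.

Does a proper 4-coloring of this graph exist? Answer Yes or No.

No

x1, x2, x3, x6, x8 form a clique, so at least 5 colors are needed.
So 4 colors are not enough.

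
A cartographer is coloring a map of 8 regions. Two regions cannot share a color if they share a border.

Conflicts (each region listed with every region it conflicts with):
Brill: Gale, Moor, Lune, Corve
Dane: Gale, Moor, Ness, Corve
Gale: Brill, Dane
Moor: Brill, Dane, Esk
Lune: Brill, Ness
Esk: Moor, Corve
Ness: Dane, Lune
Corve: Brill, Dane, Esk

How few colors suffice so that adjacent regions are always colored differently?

3

The cycle Dane-Gale-Brill-Lune-Ness-Dane has odd length 5, so it cannot be 2-colored; at least 3 colors are needed.
3 colors suffice: color 1 → {Brill, Dane, Esk}; color 2 → {Gale, Moor, Lune, Corve}; color 3 → {Ness}. No two conflicting regions share a color.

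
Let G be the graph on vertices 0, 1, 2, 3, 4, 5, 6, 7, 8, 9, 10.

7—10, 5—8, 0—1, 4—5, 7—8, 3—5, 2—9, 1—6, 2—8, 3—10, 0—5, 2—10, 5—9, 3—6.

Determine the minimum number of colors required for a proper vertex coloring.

3

The cycle 5-9-2-10-3-5 has odd length 5, so it cannot be 2-colored; at least 3 colors are needed.
A valid assignment using 3 colors: 0=b, 1=c, 2=a, 3=b, 4=b, 5=a, 6=a, 7=a, 8=b, 9=b, 10=c. No two adjacent vertices share a color.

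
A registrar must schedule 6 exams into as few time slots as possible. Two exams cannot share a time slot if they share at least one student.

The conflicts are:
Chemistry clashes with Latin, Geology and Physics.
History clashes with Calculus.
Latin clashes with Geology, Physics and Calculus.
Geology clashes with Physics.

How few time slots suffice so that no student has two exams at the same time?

4

Chemistry, Latin, Geology, Physics pairwise conflict, so at least 4 time slots are needed.
4 time slots suffice: time slot 1 → {History, Latin}; time slot 2 → {Chemistry, Calculus}; time slot 3 → {Geology}; time slot 4 → {Physics}. Every pair that conflicts lands in different time slots.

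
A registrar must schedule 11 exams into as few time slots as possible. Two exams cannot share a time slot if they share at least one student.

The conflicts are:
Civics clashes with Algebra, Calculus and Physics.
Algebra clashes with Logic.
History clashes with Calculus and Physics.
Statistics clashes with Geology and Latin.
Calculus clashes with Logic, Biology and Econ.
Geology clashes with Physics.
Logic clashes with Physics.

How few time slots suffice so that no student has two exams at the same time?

2

Calculus and Logic conflict, so at least 2 time slots are needed.
2 time slots suffice: time slot 1 → {Algebra, Statistics, Calculus, Physics}; time slot 2 → {Civics, History, Geology, Logic, Biology, Econ, Latin}. No two conflicting exams share a time slot.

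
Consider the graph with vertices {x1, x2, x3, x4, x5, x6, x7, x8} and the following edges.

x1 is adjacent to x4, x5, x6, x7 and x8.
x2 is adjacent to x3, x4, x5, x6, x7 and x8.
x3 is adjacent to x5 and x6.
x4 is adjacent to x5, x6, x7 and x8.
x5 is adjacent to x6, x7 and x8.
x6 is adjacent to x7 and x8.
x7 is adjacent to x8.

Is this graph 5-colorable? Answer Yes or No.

No

x1, x4, x5, x6, x7, x8 are pairwise adjacent (a clique of size 6), so at least 6 colors are needed.
So 5 colors are not enough.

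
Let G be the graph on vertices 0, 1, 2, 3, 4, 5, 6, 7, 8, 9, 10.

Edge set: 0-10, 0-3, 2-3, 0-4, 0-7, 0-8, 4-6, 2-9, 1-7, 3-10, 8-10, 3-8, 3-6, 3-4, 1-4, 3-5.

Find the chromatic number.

4

0, 3, 8, 10 are pairwise adjacent (a clique of size 4), so at least 4 colors are needed.
4 colors suffice: 0=b, 1=b, 2=b, 3=a, 4=c, 5=b, 6=b, 7=a, 8=c, 9=a, 10=d. Every edge joins two different colors.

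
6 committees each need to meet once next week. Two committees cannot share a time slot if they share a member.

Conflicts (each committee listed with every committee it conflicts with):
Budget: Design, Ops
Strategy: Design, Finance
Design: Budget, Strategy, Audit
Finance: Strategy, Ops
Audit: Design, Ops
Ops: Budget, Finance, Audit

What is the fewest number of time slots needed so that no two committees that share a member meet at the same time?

3

The cycle Finance-Strategy-Design-Audit-Ops-Finance has odd length 5, so it cannot be 2-colored; at least 3 time slots are needed.
Using 3 time slots: Budget=2, Strategy=2, Design=1, Finance=3, Audit=2, Ops=1. Every pair that conflicts lands in different time slots.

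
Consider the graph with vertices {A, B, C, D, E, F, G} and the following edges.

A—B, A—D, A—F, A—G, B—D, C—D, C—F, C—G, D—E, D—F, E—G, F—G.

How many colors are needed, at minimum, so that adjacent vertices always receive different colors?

3

A, D, F are mutually adjacent, so at least 3 colors are needed.
3 colors suffice: color red → {D, G}; color blue → {A, C, E}; color green → {B, F}. No two adjacent vertices share a color.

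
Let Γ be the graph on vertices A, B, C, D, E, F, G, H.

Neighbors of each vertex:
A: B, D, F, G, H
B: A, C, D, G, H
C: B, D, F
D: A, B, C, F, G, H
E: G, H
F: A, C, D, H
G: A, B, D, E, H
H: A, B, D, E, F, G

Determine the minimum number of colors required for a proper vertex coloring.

5

A, B, D, G, H are pairwise adjacent (a clique of size 5), so at least 5 colors are needed.
5 colors suffice: color 1 → {C, H}; color 2 → {D, E}; color 3 → {B, F}; color 4 → {A}; color 5 → {G}. No two adjacent vertices share a color.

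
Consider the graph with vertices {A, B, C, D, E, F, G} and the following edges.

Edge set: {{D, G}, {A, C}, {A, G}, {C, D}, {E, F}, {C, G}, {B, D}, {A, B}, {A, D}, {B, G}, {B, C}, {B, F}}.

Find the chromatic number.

5

A, B, C, D, G form a clique, so at least 5 colors are needed.
5 colors suffice: color red → {B, E}; color blue → {C, F}; color green → {D}; color yellow → {G}; color purple → {A}. Every edge joins two different colors.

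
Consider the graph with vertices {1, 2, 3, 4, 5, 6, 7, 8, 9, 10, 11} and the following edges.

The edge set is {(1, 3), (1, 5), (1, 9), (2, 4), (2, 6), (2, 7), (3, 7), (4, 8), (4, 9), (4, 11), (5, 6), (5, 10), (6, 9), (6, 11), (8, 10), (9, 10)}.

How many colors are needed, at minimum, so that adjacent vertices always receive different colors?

5 and 10 are adjacent, so at least 2 colors are needed.
2 colors suffice: color a → {1, 4, 6, 7, 10}; color b → {2, 3, 5, 8, 9, 11}. Every edge joins two different colors.

2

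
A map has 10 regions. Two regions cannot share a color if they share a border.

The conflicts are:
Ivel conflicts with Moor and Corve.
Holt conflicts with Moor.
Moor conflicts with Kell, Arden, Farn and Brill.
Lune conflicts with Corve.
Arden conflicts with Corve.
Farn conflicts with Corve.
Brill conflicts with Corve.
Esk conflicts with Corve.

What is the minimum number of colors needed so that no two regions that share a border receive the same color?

2

Esk and Corve conflict, so at least 2 colors are needed.
2 colors suffice: color 1 → {Moor, Corve}; color 2 → {Ivel, Holt, Lune, Kell, Arden, Farn, Brill, Esk}. Every pair that conflicts lands in different colors.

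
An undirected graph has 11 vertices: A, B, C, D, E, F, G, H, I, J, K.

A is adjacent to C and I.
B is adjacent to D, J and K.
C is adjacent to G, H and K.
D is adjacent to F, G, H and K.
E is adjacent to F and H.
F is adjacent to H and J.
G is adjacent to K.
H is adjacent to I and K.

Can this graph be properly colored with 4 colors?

The chromatic number is 3. B, D, K are pairwise adjacent, so at least 3 colors are needed.
3 colors suffice: A=red, B=red, C=blue, D=blue, E=blue, F=green, G=red, H=red, I=blue, J=blue, K=green.
Since 4 ≥ 3, a proper 4-coloring certainly exists.

Yes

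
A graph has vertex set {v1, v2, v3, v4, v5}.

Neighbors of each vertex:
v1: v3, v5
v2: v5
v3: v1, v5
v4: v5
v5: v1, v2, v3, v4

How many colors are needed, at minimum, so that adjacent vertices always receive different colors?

3

v1, v3, v5 form a triangle, so at least 3 colors are needed.
3 colors suffice: color R → {v5}; color B → {v1, v2, v4}; color G → {v3}. Each edge has distinct colors on its endpoints.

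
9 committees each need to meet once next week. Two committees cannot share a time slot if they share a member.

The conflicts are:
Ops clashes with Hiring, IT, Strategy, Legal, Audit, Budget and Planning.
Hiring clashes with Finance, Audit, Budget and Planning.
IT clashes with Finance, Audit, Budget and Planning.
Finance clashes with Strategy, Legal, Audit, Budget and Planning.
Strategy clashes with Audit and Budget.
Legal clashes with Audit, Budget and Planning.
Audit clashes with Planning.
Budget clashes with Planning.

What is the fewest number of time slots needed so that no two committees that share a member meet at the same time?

Finance, Legal, Audit, Planning are mutually in conflict, so at least 4 time slots are needed.
4 time slots suffice: time slot 1 → {Audit, Budget}; time slot 2 → {Ops, Finance}; time slot 3 → {Strategy, Planning}; time slot 4 → {Hiring, IT, Legal}. Every pair that conflicts lands in different time slots.

4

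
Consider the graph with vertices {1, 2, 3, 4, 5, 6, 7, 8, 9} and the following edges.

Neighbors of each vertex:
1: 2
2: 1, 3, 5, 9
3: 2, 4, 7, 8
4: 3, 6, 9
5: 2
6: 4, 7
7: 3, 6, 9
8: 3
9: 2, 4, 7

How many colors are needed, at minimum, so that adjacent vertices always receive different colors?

2

3 and 7 are adjacent, so at least 2 colors are needed.
2 colors suffice: 1=red, 2=blue, 3=red, 4=blue, 5=red, 6=red, 7=blue, 8=blue, 9=red. Every edge joins two different colors.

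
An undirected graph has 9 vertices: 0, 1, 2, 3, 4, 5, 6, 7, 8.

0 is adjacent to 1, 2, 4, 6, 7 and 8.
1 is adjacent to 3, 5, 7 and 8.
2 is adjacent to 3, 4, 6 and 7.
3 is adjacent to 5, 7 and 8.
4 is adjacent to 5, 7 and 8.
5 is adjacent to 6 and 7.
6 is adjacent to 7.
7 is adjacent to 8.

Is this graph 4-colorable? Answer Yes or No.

Yes

The chromatic number is 4. 0, 4, 7, 8 are pairwise adjacent (a clique of size 4), so at least 4 colors are needed.
4 colors suffice: color a → {7}; color b → {0, 3}; color c → {2, 5, 8}; color d → {1, 4, 6}.
That is already a proper 4-coloring.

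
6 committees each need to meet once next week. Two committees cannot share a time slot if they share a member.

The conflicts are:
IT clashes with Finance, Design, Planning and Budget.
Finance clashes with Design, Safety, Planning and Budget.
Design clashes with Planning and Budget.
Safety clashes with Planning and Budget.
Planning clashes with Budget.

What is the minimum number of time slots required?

5

IT, Finance, Design, Planning, Budget pairwise conflict, so at least 5 time slots are needed.
5 time slots suffice: time slot 1 → {Budget}; time slot 2 → {Planning}; time slot 3 → {Finance}; time slot 4 → {IT, Safety}; time slot 5 → {Design}. Each listed conflict is separated.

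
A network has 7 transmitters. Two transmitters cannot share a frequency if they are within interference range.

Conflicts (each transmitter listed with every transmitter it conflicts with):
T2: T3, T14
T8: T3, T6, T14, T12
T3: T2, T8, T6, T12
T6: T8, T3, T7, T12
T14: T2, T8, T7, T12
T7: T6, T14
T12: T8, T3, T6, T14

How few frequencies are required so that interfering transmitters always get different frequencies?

4

T8, T3, T6, T12 pairwise conflict, so at least 4 frequencies are needed.
A valid assignment using 4 frequencies: T2=1, T8=1, T3=3, T6=2, T14=2, T7=1, T12=4. No two conflicting transmitters share a frequency.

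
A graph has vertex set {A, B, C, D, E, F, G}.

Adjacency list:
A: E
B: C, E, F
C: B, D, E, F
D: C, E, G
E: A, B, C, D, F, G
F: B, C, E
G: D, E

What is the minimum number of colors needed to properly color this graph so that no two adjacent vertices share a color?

4

B, C, E, F are mutually adjacent (a clique of size 4), so at least 4 colors are needed.
4 colors suffice: color 1 → {E}; color 2 → {A, C, G}; color 3 → {D, F}; color 4 → {B}. No two adjacent vertices share a color.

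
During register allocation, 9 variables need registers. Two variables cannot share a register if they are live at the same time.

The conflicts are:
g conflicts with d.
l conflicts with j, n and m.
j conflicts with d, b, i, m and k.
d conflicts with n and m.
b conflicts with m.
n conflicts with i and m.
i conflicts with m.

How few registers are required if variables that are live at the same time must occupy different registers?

3

j, i, m pairwise conflict, so at least 3 registers are needed.
3 registers suffice: register 1 → {g, j, n}; register 2 → {m, k}; register 3 → {l, d, b, i}. No two conflicting variables share a register.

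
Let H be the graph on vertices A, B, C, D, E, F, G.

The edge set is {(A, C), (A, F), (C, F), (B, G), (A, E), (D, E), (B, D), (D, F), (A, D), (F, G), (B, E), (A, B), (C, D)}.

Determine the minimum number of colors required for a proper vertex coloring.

A, B, D, E are pairwise adjacent (a clique of size 4), so at least 4 colors are needed.
4 colors suffice: A=1, B=3, C=4, D=2, E=4, F=3, G=1. Each edge has distinct colors on its endpoints.

4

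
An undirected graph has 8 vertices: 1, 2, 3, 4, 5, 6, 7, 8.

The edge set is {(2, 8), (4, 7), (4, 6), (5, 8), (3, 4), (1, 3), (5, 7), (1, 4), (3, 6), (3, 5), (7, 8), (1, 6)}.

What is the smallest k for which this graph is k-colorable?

1, 3, 4, 6 are pairwise adjacent (a clique of size 4), so at least 4 colors are needed.
One proper 4-coloring: 1=d, 2=a, 3=a, 4=b, 5=b, 6=c, 7=a, 8=c. Each edge has distinct colors on its endpoints.

4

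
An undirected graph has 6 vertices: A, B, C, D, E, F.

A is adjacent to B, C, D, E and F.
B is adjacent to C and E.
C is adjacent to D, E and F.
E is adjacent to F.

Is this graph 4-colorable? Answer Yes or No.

Yes

The chromatic number is 4. A, B, C, E are mutually adjacent (a clique of size 4), so at least 4 colors are needed.
4 colors suffice: color red → {A}; color blue → {C}; color green → {D, E}; color yellow → {B, F}.
That is already a proper 4-coloring.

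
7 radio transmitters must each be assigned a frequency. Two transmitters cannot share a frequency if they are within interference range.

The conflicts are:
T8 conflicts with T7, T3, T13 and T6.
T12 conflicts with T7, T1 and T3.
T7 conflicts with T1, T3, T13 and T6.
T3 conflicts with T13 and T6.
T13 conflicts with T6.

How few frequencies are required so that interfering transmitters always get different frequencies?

T8, T7, T3, T13, T6 all conflict with each other, so at least 5 frequencies are needed.
A valid assignment using 5 frequencies: T8=4, T12=3, T7=1, T1=2, T3=2, T13=5, T6=3. Each listed conflict is separated.

5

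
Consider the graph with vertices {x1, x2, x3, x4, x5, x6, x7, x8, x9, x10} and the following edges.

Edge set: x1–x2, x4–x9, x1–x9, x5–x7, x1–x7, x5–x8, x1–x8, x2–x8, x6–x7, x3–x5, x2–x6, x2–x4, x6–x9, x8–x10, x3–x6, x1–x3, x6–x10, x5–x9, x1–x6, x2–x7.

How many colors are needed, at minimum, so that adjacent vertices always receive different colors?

x1, x2, x6, x7 are pairwise adjacent (a clique of size 4), so at least 4 colors are needed.
4 colors suffice: color 1 → {x1, x4, x5, x10}; color 2 → {x6, x8}; color 3 → {x2, x3, x9}; color 4 → {x7}. Every edge joins two different colors.

4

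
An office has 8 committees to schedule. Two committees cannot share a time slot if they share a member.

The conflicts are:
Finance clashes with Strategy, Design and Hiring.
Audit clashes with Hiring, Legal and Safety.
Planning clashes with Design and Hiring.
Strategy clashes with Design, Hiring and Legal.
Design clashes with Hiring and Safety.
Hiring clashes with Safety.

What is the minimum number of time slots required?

4

Finance, Strategy, Design, Hiring all conflict with each other, so at least 4 time slots are needed.
4 time slots suffice: time slot 1 → {Hiring, Legal}; time slot 2 → {Audit, Design}; time slot 3 → {Planning, Strategy, Safety}; time slot 4 → {Finance}. Every pair that conflicts lands in different time slots.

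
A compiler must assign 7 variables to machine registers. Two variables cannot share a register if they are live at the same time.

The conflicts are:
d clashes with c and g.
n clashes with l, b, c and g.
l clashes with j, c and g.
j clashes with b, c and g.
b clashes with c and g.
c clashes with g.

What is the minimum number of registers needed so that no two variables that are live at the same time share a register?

4

n, l, c, g pairwise conflict, so at least 4 registers are needed.
4 registers suffice: register 1 → {g}; register 2 → {c}; register 3 → {d, l, b}; register 4 → {n, j}. Every pair that conflicts lands in different registers.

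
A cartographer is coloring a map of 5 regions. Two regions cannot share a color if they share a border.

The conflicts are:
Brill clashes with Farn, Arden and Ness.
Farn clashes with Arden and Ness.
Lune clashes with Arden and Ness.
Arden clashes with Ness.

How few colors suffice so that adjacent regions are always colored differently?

Brill, Farn, Arden, Ness pairwise conflict, so at least 4 colors are needed.
A valid assignment using 4 colors: Brill=4, Farn=3, Lune=3, Arden=1, Ness=2. Each listed conflict is separated.

4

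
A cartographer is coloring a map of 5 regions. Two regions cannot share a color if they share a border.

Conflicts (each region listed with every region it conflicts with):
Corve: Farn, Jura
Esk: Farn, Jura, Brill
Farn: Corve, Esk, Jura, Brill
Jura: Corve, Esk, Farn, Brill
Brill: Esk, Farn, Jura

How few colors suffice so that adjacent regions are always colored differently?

Esk, Farn, Jura, Brill pairwise conflict, so at least 4 colors are needed.
One proper 4-coloring: Corve=3, Esk=4, Farn=2, Jura=1, Brill=3. Every pair that conflicts lands in different colors.

4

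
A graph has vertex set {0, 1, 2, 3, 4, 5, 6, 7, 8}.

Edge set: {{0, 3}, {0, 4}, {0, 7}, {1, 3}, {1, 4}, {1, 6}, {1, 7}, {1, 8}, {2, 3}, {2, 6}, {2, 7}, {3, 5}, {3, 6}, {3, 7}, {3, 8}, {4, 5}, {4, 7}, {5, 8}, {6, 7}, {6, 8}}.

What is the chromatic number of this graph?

2, 3, 6, 7 are pairwise adjacent (a clique of size 4), so at least 4 colors are needed.
A valid assignment using 4 colors: 0=c, 1=d, 2=d, 3=a, 4=a, 5=c, 6=c, 7=b, 8=b. No two adjacent vertices share a color.

4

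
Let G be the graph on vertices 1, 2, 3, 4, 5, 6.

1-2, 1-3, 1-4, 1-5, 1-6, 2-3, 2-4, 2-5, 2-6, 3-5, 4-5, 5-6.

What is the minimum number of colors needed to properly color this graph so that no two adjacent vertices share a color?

4

1, 2, 4, 5 are pairwise adjacent (a clique of size 4), so at least 4 colors are needed.
4 colors suffice: color a → {1}; color b → {2}; color c → {5}; color d → {3, 4, 6}. No two adjacent vertices share a color.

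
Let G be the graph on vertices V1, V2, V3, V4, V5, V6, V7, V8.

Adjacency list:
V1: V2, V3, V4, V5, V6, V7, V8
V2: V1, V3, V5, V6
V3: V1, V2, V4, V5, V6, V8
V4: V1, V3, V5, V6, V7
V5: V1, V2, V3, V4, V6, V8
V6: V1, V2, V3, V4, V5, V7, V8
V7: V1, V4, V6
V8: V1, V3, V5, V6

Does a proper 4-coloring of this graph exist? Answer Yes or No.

V1, V3, V4, V5, V6 are pairwise adjacent (a clique of size 5), so at least 5 colors are needed.
So 4 colors are not enough.

No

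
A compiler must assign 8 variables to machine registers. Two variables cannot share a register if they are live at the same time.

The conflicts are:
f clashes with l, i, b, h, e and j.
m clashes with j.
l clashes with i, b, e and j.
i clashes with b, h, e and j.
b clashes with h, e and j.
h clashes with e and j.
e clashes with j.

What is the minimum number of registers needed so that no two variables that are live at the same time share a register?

6

f, i, b, h, e, j pairwise conflict, so at least 6 registers are needed.
6 registers suffice: f=3, m=2, l=6, i=5, b=2, h=6, e=4, j=1. Every pair that conflicts lands in different registers.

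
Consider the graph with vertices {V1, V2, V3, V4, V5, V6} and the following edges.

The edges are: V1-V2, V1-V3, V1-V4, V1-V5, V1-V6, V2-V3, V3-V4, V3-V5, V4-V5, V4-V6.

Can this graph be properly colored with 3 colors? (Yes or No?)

V1, V3, V4, V5 are mutually adjacent (a clique of size 4), so at least 4 colors are needed.
So 3 colors are not enough.

No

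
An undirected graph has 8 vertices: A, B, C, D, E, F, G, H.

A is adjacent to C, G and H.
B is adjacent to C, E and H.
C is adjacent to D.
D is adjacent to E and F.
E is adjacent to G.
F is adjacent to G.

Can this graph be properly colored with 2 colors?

No

The cycle A-C-D-E-G-A has odd length 5, so it cannot be 2-colored; at least 3 colors are needed.
So 2 colors are not enough.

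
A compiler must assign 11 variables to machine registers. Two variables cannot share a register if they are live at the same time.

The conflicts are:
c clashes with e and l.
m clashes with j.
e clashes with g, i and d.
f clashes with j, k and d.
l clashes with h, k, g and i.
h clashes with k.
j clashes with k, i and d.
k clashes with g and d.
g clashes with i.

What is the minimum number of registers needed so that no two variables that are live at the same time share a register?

f, j, k, d are mutually in conflict, so at least 4 registers are needed.
A valid assignment using 4 registers: c=1, m=1, e=2, f=4, l=2, h=3, j=2, k=1, g=3, i=1, d=3. Every pair that conflicts lands in different registers.

4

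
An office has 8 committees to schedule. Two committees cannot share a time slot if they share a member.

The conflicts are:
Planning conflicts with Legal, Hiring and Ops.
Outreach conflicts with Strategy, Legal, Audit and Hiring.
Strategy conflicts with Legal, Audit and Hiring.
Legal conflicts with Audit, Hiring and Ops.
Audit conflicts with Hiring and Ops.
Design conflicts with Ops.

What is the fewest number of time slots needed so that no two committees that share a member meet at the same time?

5

Outreach, Strategy, Legal, Audit, Hiring pairwise conflict, so at least 5 time slots are needed.
A valid assignment using 5 time slots: Planning=3, Outreach=5, Strategy=4, Legal=1, Audit=3, Design=1, Hiring=2, Ops=2. No two conflicting committees share a time slot.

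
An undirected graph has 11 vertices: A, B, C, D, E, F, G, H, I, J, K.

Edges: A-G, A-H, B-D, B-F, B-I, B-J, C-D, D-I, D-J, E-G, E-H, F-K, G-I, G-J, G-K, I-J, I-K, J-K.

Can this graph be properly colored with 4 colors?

Yes

The chromatic number is 4. B, D, I, J are pairwise adjacent (a clique of size 4), so at least 4 colors are needed.
4 colors suffice: color red → {C, F, H, I}; color blue → {B, G}; color green → {A, E, J}; color yellow → {D, K}.
That is already a proper 4-coloring.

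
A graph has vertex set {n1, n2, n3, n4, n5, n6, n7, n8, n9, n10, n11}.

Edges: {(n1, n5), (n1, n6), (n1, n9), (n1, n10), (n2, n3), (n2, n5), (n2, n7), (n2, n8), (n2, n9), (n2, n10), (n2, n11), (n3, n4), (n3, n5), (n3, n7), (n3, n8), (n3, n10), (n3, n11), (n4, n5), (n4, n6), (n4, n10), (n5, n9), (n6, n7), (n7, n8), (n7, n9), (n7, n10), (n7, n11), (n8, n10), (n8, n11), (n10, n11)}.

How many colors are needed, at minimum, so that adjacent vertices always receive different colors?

n2, n3, n7, n8, n10, n11 form a clique, so at least 6 colors are needed.
6 colors suffice: color 1 → {n3, n6, n9}; color 2 → {n1, n2, n4}; color 3 → {n5, n7}; color 4 → {n10}; color 5 → {n11}; color 6 → {n8}. Every edge joins two different colors.

6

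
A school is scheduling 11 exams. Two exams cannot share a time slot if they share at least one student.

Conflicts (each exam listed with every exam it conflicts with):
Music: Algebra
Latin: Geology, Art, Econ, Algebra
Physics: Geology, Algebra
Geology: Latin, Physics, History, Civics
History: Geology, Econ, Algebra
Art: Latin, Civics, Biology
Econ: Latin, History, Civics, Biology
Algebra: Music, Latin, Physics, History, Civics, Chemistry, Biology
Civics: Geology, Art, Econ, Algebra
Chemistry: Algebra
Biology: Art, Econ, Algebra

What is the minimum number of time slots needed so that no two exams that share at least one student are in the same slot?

Algebra and Civics conflict, so at least 2 time slots are needed.
2 time slots suffice: time slot 1 → {Geology, Art, Econ, Algebra}; time slot 2 → {Music, Latin, Physics, History, Civics, Chemistry, Biology}. Every pair that conflicts lands in different time slots.

2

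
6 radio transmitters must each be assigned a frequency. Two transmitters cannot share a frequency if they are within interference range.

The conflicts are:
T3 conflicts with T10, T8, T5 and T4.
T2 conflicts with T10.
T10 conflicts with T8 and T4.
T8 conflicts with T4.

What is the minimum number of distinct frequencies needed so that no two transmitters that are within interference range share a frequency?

T3, T10, T8, T4 are mutually in conflict, so at least 4 frequencies are needed.
4 frequencies suffice: frequency 1 → {T10, T5}; frequency 2 → {T3, T2}; frequency 3 → {T4}; frequency 4 → {T8}. Every pair that conflicts lands in different frequencies.

4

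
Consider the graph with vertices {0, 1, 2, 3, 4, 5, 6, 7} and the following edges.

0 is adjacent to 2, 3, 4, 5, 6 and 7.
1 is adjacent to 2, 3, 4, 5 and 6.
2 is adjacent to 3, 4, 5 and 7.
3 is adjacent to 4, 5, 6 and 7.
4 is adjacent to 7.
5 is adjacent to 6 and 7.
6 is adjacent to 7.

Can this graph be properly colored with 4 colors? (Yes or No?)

0, 3, 5, 6, 7 form a clique, so at least 5 colors are needed.
So 4 colors are not enough.

No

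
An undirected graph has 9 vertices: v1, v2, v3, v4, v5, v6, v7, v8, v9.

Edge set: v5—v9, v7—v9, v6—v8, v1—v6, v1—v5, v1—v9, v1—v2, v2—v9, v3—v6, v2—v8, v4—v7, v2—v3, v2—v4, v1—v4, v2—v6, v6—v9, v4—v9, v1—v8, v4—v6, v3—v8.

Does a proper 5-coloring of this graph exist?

The chromatic number is 5. v1, v2, v4, v6, v9 are pairwise adjacent (a clique of size 5), so at least 5 colors are needed.
One proper 5-coloring: v1=red, v2=blue, v3=red, v4=purple, v5=blue, v6=yellow, v7=red, v8=green, v9=green.
That is already a proper 5-coloring.

Yes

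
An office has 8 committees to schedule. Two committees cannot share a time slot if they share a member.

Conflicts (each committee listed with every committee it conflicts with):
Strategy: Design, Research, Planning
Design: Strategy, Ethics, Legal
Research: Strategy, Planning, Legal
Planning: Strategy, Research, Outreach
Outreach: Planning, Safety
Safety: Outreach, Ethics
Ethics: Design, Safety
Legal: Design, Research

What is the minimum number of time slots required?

Strategy, Research, Planning pairwise conflict, so at least 3 time slots are needed.
Using 3 time slots: Strategy=3, Design=1, Research=1, Planning=2, Outreach=3, Safety=1, Ethics=2, Legal=2. No two conflicting committees share a time slot.

3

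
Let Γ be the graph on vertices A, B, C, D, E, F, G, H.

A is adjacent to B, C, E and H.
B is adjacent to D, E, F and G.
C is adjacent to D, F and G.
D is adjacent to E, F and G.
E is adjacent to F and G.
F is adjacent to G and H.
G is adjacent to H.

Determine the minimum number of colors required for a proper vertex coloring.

5

B, D, E, F, G are pairwise adjacent (a clique of size 5), so at least 5 colors are needed.
One proper 5-coloring: A=1, B=5, C=3, D=4, E=3, F=1, G=2, H=3. Each edge has distinct colors on its endpoints.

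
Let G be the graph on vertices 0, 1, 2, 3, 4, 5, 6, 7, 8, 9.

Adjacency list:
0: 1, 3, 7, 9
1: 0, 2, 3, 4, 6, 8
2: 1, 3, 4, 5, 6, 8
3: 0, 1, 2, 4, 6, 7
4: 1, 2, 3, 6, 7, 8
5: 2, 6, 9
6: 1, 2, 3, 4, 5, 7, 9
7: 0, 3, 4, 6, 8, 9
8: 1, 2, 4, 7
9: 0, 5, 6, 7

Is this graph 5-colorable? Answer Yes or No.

The chromatic number is 5. 1, 2, 3, 4, 6 are pairwise adjacent (a clique of size 5), so at least 5 colors are needed.
5 colors suffice: color red → {0, 6, 8}; color blue → {2, 7}; color green → {1, 9}; color yellow → {4, 5}; color purple → {3}.
That is already a proper 5-coloring.

Yes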